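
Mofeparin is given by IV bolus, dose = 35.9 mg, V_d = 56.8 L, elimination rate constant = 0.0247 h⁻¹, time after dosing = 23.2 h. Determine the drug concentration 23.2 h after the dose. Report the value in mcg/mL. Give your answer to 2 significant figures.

C₀ = Dose / Vd = 35.90 / 56.8 = 0.6320 mg/L
C = C₀ · e^(−k·t) = 0.6320 × e^(−0.02470 × 23.2)
  = 0.6320 × 0.5638 = 0.3563 mg/L
(0.3563 mg/L = 0.3563 mcg/mL)

0.36 mcg/mL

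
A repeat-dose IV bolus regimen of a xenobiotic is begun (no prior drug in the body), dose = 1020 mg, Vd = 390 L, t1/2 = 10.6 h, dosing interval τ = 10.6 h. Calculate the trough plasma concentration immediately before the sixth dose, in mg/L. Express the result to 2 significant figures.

C₀ per dose = Dose / Vd = 1020 / 390 = 2.615 mg/L
k = ln2 / t½ = 0.693147 / 10.6 = 0.06539 h⁻¹
Fraction remaining after one interval: r = e^(−kτ) = e^(−0.06539 × 10.6) = 0.5000
Before dose 6, 5 doses have been given (aged 1τ, 2τ, 3τ, 4τ, 5τ).
C_trough = C₀ × (r + r² + … + r^5) = C₀ × r(1−r^5)/(1−r)
        = 2.615 × 0.5000 × (1 − 0.03125) / (1 − 0.5000) = 2.533 mg/L

2.5 mg/L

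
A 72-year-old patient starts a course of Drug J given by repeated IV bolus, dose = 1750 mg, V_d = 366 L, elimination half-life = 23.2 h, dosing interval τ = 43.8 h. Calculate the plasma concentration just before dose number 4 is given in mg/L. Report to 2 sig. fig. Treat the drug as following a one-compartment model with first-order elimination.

1.7 mg/L

C₀ per dose = Dose / Vd = 1750 / 366 = 4.781 mg/L
k = ln2 / t½ = 0.693147 / 23.2 = 0.02988 h⁻¹
Fraction remaining after one interval: r = e^(−kτ) = e^(−0.02988 × 43.8) = 0.2702
Before dose 4, 3 doses have been given (aged 1τ, 2τ, 3τ).
C_trough = C₀ × (r + r² + … + r^3) = C₀ × r(1−r^3)/(1−r)
        = 4.781 × 0.2702 × (1 − 0.01973) / (1 − 0.2702) = 1.735 mg/L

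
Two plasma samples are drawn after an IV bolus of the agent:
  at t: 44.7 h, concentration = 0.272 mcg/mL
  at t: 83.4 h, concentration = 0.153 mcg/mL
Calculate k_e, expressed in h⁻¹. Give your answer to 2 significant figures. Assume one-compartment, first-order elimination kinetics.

k = ln(C₁/C₂) / (t₂ − t₁) = ln(0.272/0.153) / (83.4 − 44.7)
  = 0.5754 / 38.70 = 0.01487 h⁻¹

0.015 h⁻¹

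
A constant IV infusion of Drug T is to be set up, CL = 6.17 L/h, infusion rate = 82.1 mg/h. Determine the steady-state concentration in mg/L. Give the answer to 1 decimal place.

At steady state Css = R₀ / CL = 82.1 / 6.170 = 13.31 mg/L

13.3 mg/L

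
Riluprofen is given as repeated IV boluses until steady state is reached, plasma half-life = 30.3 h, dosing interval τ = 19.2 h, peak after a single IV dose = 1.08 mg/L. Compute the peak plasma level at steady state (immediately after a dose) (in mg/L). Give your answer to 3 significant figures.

k = ln2 / t½ = 0.693147 / 30.3 = 0.02288 h⁻¹
e^(−kτ) = e^(−0.02288 × 19.2) = 0.6445
Accumulation ratio R = 1 / (1 − e^(−kτ)) = 1 / (1 − 0.6445) = 2.813
Steady-state peak = C₀ × R = 1.08 × 2.813 = 3.038 mg/L

3.04 mg/L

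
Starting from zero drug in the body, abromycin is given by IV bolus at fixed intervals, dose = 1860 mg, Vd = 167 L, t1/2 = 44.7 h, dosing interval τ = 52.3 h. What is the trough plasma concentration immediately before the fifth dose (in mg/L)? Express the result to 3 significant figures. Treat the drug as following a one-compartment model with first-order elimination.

8.56 mg/L

C₀ per dose = Dose / Vd = 1860 / 167 = 11.14 mg/L
k = ln2 / t½ = 0.693147 / 44.7 = 0.01551 h⁻¹
Fraction remaining after one interval: r = e^(−kτ) = e^(−0.01551 × 52.3) = 0.4443
Before dose 5, 4 doses have been given (aged 1τ, 2τ, 3τ, 4τ).
C_trough = C₀ × (r + r² + … + r^4) = C₀ × r(1−r^4)/(1−r)
        = 11.14 × 0.4443 × (1 − 0.03897) / (1 − 0.4443) = 8.560 mg/L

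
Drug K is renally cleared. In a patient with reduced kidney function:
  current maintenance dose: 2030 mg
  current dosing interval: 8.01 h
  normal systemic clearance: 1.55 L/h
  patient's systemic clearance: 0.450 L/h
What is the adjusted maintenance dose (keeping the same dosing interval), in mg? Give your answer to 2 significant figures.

To keep the same average steady-state level, dosing rate must scale with clearance.
CL ratio = 0.450 / 1.55 = 0.2903
New dose (same interval) = 2030 × 0.2903 = 589.3 mg

590 mg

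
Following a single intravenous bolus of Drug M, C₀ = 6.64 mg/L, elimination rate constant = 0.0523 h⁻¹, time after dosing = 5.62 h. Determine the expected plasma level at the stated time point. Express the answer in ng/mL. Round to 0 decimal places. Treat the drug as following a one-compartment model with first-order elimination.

C = C₀ · e^(−k·t) = 6.640 × e^(−0.05230 × 5.62)
  = 6.640 × 0.7453 = 4.949 mg/L
Convert: 4.949 mg/L × 1000 = 4949 ng/mL

4949 ng/mL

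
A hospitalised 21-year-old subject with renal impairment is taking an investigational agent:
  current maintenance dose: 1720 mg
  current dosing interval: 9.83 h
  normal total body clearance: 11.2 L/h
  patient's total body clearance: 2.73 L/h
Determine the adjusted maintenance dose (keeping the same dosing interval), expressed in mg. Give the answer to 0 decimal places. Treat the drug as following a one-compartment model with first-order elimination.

To keep the same average steady-state level, dosing rate must scale with clearance.
CL ratio = 2.73 / 11.2 = 0.2438
New dose (same interval) = 1720 × 0.2438 = 419.3 mg

419 mg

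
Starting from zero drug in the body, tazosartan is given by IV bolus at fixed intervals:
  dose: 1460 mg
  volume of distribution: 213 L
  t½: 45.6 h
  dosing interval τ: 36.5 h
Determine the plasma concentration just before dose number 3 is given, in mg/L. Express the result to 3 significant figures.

C₀ per dose = Dose / Vd = 1460 / 213 = 6.854 mg/L
k = ln2 / t½ = 0.693147 / 45.6 = 0.01520 h⁻¹
Fraction remaining after one interval: r = e^(−kτ) = e^(−0.01520 × 36.5) = 0.5742
Before dose 3, 2 doses have been given (aged 1τ, 2τ).
C_trough = C₀ × (r + r²) = 6.854 × (0.5742 + 0.3297) = 6.195 mg/L

6.20 mg/L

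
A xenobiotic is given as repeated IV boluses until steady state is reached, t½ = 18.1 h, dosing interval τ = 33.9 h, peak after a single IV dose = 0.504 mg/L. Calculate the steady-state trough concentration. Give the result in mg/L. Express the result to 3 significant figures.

k = ln2 / t½ = 0.693147 / 18.1 = 0.03830 h⁻¹
e^(−kτ) = e^(−0.03830 × 33.9) = 0.2730
Accumulation ratio R = 1 / (1 − e^(−kτ)) = 1 / (1 − 0.2730) = 1.376
Steady-state trough = C₀ × R × e^(−kτ) = 0.504 × 1.376 × 0.2730 = 0.1893 mg/L

0.189 mg/L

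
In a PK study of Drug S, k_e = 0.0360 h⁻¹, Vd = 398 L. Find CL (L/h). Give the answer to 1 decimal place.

CL = k × Vd = 0.0360 × 398 = 14.33 L/h

14.3 L/h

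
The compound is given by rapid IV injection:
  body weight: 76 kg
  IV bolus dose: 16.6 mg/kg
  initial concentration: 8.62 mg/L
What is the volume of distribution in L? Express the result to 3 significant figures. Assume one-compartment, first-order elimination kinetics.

146 L

Dose = 16.6 × 76 = 1262 mg
Vd = Dose / C₀ = 1262 / 8.62 = 146.4 L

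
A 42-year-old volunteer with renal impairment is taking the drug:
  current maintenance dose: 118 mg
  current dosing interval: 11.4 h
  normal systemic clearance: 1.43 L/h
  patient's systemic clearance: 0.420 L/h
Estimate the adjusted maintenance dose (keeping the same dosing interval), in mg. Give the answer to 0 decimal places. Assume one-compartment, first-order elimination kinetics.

35 mg

To keep the same average steady-state level, dosing rate must scale with clearance.
CL ratio = 0.420 / 1.43 = 0.2937
New dose (same interval) = 118 × 0.2937 = 34.66 mg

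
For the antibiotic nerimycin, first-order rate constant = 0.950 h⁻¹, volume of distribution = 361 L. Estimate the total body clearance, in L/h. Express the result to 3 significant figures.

CL = k × Vd = 0.950 × 361 = 343.0 L/h

343 L/h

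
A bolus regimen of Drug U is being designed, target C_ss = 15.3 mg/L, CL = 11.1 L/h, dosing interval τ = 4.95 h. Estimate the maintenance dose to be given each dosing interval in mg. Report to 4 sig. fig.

840.7 mg

At steady state, Dose/τ = Css × CL.
Dose = Css × CL × τ = 15.3 × 11.10 × 4.95 = 840.7 mg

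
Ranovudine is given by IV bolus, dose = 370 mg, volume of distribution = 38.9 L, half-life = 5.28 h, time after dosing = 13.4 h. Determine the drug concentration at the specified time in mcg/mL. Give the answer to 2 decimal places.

1.64 mcg/mL

C₀ = Dose / Vd = 370.0 / 38.9 = 9.512 mg/L
k = ln2 / t½ = 0.693147 / 5.28 = 0.1313 h⁻¹
C = C₀ · e^(−k·t) = 9.512 × e^(−0.1313 × 13.4)
  = 9.512 × 0.1721 = 1.637 mg/L
(1.637 mg/L = 1.637 mcg/mL)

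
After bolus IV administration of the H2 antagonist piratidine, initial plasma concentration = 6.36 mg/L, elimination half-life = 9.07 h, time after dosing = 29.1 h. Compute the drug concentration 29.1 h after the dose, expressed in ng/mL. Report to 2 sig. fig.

k = ln2 / t½ = 0.693147 / 9.07 = 0.07642 h⁻¹
C = C₀ · e^(−k·t) = 6.360 × e^(−0.07642 × 29.1)
  = 6.360 × 0.1082 = 0.6882 mg/L
Convert: 0.6882 mg/L × 1000 = 688.2 ng/mL

690 ng/mL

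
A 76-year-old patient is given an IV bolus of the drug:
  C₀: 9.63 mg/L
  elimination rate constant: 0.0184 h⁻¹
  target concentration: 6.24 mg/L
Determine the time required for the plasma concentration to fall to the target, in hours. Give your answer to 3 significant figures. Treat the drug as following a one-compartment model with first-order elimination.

23.6 h

t = ln(C₀ / C) / k = ln(9.630 / 6.24) / 0.01840
  = ln(1.543) / 0.01840 = 0.4337 / 0.01840 = 23.57 h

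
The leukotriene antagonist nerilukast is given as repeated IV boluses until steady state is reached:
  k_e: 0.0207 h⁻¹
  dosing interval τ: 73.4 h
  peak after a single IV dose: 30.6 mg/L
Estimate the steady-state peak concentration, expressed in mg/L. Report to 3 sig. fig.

39.2 mg/L

e^(−kτ) = e^(−0.02070 × 73.4) = 0.2188
Accumulation ratio R = 1 / (1 − e^(−kτ)) = 1 / (1 − 0.2188) = 1.280
Steady-state peak = C₀ × R = 30.6 × 1.280 = 39.17 mg/L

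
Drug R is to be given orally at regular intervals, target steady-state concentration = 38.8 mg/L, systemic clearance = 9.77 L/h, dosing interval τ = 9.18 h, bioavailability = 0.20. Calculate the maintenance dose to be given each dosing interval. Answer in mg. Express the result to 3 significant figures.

17400 mg

At steady state, F × (Dose/τ) = Css × CL.
Dose = Css × CL × τ / F = 38.8 × 9.770 × 9.18 / 0.20 = 17400 mg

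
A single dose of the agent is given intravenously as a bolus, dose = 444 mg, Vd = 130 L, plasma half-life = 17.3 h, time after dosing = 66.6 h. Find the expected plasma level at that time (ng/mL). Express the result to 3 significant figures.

C₀ = Dose / Vd = 444.0 / 130 = 3.415 mg/L
k = ln2 / t½ = 0.693147 / 17.3 = 0.04007 h⁻¹
C = C₀ · e^(−k·t) = 3.415 × e^(−0.04007 × 66.6)
  = 3.415 × 0.06934 = 0.2368 mg/L
Convert: 0.2368 mg/L × 1000 = 236.8 ng/mL

237 ng/mL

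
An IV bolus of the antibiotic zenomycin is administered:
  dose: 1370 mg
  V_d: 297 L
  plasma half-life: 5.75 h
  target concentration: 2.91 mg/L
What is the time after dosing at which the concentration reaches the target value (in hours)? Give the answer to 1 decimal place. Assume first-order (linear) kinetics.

C₀ = Dose / Vd = 1370 / 297 = 4.613 mg/L
k = ln2 / t½ = 0.693147 / 5.75 = 0.1205 h⁻¹
t = ln(C₀ / C) / k = ln(4.613 / 2.91) / 0.1205
  = ln(1.585) / 0.1205 = 0.4606 / 0.1205 = 3.822 h

3.8 h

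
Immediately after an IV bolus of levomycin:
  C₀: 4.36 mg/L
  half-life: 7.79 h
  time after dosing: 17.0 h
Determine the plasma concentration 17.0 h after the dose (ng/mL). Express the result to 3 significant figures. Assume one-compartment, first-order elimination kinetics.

k = ln2 / t½ = 0.693147 / 7.79 = 0.08898 h⁻¹
C = C₀ · e^(−k·t) = 4.360 × e^(−0.08898 × 17.0)
  = 4.360 × 0.2203 = 0.9605 mg/L
Convert: 0.9605 mg/L × 1000 = 960.5 ng/mL

961 ng/mL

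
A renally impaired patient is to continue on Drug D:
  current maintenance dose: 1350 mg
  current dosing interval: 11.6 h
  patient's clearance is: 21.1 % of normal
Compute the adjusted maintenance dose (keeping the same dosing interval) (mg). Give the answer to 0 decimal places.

To keep the same average steady-state level, dosing rate must scale with clearance.
CL ratio = 21.1 / 100 = 0.2110
New dose (same interval) = 1350 × 0.2110 = 284.9 mg

285 mg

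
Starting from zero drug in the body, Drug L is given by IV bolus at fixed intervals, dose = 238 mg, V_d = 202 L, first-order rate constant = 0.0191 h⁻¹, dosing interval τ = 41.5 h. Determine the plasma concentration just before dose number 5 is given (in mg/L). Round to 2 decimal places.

0.93 mg/L

C₀ per dose = Dose / Vd = 238 / 202 = 1.178 mg/L
Fraction remaining after one interval: r = e^(−kτ) = e^(−0.01910 × 41.5) = 0.4526
Before dose 5, 4 doses have been given (aged 1τ, 2τ, 3τ, 4τ).
C_trough = C₀ × (r + r² + … + r^4) = C₀ × r(1−r^4)/(1−r)
        = 1.178 × 0.4526 × (1 − 0.04196) / (1 − 0.4526) = 0.9331 mg/L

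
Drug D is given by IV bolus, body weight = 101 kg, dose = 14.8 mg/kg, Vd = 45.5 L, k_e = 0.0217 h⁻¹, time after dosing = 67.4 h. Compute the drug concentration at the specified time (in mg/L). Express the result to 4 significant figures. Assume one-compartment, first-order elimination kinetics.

Total dose = 14.8 × 101 = 1495 mg
C₀ = Dose / Vd = 1495 / 45.5 = 32.86 mg/L
C = C₀ · e^(−k·t) = 32.86 × e^(−0.02170 × 67.4)
  = 32.86 × 0.2316 = 7.610 mg/L

7.610 mg/L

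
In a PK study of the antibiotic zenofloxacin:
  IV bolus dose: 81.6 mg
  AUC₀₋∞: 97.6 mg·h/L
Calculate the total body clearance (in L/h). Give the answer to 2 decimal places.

0.84 L/h

CL = Dose / AUC = 81.6 / 97.6 = 0.8361 L/h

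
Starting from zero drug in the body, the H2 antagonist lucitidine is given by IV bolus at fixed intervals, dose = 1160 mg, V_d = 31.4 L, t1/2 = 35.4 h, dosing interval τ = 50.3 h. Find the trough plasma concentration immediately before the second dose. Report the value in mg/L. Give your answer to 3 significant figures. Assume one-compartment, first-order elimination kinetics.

13.8 mg/L

C₀ per dose = Dose / Vd = 1160 / 31.4 = 36.94 mg/L
k = ln2 / t½ = 0.693147 / 35.4 = 0.01958 h⁻¹
Fraction remaining after one interval: r = e^(−kτ) = e^(−0.01958 × 50.3) = 0.3735
Before dose 2, 1 dose has been given (aged 1τ).
C_trough = C₀ × r = 36.94 × 0.3735 = 13.80 mg/L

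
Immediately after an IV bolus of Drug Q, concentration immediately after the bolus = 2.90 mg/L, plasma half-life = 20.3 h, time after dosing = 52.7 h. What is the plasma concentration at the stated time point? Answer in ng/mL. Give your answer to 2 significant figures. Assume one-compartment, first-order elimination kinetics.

480 ng/mL

k = ln2 / t½ = 0.693147 / 20.3 = 0.03415 h⁻¹
C = C₀ · e^(−k·t) = 2.900 × e^(−0.03415 × 52.7)
  = 2.900 × 0.1653 = 0.4794 mg/L
Convert: 0.4794 mg/L × 1000 = 479.4 ng/mL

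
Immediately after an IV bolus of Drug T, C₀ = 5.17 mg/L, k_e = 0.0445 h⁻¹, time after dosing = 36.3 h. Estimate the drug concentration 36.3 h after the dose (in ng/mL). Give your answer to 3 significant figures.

1030 ng/mL

C = C₀ · e^(−k·t) = 5.170 × e^(−0.04450 × 36.3)
  = 5.170 × 0.1988 = 1.028 mg/L
Convert: 1.028 mg/L × 1000 = 1028 ng/mL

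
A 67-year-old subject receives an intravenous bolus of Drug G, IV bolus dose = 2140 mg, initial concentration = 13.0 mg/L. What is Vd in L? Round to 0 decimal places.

Vd = Dose / C₀ = 2140 / 13.0 = 164.6 L

165 L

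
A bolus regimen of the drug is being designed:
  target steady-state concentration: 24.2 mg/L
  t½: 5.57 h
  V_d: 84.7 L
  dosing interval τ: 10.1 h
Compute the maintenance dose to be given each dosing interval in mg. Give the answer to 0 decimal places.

k = ln2 / t½ = 0.693147 / 5.57 = 0.1244 h⁻¹
CL = k × Vd = 0.1244 × 84.7 = 10.54 L/h
At steady state, Dose/τ = Css × CL.
Dose = Css × CL × τ = 24.2 × 10.54 × 10.1 = 2576 mg

2576 mg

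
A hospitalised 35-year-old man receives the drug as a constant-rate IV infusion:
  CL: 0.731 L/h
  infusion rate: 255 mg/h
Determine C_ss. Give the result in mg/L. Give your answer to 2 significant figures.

350 mg/L

At steady state Css = R₀ / CL = 255 / 0.7310 = 348.8 mg/L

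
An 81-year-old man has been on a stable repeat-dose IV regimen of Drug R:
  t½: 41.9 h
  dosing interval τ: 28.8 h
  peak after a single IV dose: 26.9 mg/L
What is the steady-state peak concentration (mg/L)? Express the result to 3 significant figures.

71.0 mg/L

k = ln2 / t½ = 0.693147 / 41.9 = 0.01654 h⁻¹
e^(−kτ) = e^(−0.01654 × 28.8) = 0.6210
Accumulation ratio R = 1 / (1 − e^(−kτ)) = 1 / (1 − 0.6210) = 2.639
Steady-state peak = C₀ × R = 26.9 × 2.639 = 70.99 mg/L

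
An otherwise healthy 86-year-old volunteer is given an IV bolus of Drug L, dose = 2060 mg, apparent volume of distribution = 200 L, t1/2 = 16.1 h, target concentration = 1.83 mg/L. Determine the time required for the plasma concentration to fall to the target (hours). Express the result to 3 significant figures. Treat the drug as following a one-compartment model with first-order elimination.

C₀ = Dose / Vd = 2060 / 200 = 10.30 mg/L
k = ln2 / t½ = 0.693147 / 16.1 = 0.04305 h⁻¹
t = ln(C₀ / C) / k = ln(10.30 / 1.83) / 0.04305
  = ln(5.628) / 0.04305 = 1.728 / 0.04305 = 40.14 h

40.1 h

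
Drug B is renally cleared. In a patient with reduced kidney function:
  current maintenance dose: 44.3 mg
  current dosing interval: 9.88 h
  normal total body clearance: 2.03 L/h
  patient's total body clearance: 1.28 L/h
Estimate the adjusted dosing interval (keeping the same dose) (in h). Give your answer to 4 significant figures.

To keep the same average steady-state level, dosing rate must scale with clearance.
CL ratio = 1.28 / 2.03 = 0.6305
New interval (same dose) = 9.88 / 0.6305 = 15.67 h

15.67 h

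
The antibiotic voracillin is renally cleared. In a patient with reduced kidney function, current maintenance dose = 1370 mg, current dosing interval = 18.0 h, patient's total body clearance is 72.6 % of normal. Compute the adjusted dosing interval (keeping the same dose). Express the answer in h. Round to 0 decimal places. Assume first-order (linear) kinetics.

To keep the same average steady-state level, dosing rate must scale with clearance.
CL ratio = 72.6 / 100 = 0.7260
New interval (same dose) = 18.0 / 0.7260 = 24.79 h

25 h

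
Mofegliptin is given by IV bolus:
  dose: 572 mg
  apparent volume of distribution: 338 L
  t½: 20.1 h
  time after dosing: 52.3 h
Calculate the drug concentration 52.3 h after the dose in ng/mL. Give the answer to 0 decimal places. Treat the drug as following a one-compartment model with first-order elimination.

C₀ = Dose / Vd = 572.0 / 338 = 1.692 mg/L
k = ln2 / t½ = 0.693147 / 20.1 = 0.03448 h⁻¹
C = C₀ · e^(−k·t) = 1.692 × e^(−0.03448 × 52.3)
  = 1.692 × 0.1648 = 0.2788 mg/L
Convert: 0.2788 mg/L × 1000 = 278.8 ng/mL

279 ng/mL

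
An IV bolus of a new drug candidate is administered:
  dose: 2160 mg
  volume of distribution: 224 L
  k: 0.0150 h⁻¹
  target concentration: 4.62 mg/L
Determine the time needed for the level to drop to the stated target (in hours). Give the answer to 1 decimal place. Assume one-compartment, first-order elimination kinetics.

C₀ = Dose / Vd = 2160 / 224 = 9.643 mg/L
t = ln(C₀ / C) / k = ln(9.643 / 4.62) / 0.01500
  = ln(2.087) / 0.01500 = 0.7357 / 0.01500 = 49.05 h

49.1 h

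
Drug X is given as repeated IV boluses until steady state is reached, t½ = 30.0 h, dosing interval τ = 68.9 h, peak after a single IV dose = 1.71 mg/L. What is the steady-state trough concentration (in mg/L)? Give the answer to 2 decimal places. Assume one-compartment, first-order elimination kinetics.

0.44 mg/L

k = ln2 / t½ = 0.693147 / 30.0 = 0.02310 h⁻¹
e^(−kτ) = e^(−0.02310 × 68.9) = 0.2036
Accumulation ratio R = 1 / (1 − e^(−kτ)) = 1 / (1 − 0.2036) = 1.256
Steady-state trough = C₀ × R × e^(−kτ) = 1.71 × 1.256 × 0.2036 = 0.4373 mg/L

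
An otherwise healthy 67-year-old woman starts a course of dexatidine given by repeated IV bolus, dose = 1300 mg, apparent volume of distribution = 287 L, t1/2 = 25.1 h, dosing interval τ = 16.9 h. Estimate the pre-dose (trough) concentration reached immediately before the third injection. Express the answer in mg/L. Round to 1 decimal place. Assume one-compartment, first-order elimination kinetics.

4.6 mg/L

C₀ per dose = Dose / Vd = 1300 / 287 = 4.530 mg/L
k = ln2 / t½ = 0.693147 / 25.1 = 0.02762 h⁻¹
Fraction remaining after one interval: r = e^(−kτ) = e^(−0.02762 × 16.9) = 0.6270
Before dose 3, 2 doses have been given (aged 1τ, 2τ).
C_trough = C₀ × (r + r²) = 4.530 × (0.6270 + 0.3931) = 4.621 mg/L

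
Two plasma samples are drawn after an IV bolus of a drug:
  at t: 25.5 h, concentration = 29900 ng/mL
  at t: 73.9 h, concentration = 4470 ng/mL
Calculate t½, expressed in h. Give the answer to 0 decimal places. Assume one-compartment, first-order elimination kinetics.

k = ln(C₁/C₂) / (t₂ − t₁) = ln(29900/4470) / (73.9 − 25.5)
  = 1.900 / 48.40 = 0.03926 h⁻¹
t½ = ln2 / k = 0.693147 / 0.03926 = 17.66 h

18 h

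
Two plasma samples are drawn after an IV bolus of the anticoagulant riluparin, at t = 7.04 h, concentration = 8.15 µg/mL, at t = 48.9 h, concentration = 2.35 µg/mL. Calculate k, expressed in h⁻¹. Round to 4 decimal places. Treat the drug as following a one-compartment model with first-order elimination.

0.0297 h⁻¹

k = ln(C₁/C₂) / (t₂ − t₁) = ln(8.15/2.35) / (48.9 − 7.04)
  = 1.244 / 41.86 = 0.02972 h⁻¹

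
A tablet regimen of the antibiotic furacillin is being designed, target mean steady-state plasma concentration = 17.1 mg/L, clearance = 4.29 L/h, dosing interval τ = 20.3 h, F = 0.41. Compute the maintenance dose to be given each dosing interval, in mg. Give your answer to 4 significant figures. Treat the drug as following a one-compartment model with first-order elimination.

3632 mg

At steady state, F × (Dose/τ) = Css × CL.
Dose = Css × CL × τ / F = 17.1 × 4.290 × 20.3 / 0.41 = 3632 mg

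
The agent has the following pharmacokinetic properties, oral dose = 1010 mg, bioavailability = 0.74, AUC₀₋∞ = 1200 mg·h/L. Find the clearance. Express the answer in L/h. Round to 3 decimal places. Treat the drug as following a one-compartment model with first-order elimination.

0.623 L/h

CL = F·Dose / AUC = 0.74 × 1010 / 1200 = 0.6228 L/h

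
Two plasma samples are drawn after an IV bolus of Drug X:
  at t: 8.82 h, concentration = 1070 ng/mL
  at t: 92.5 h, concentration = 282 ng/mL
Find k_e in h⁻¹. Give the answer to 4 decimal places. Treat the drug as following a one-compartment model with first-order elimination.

k = ln(C₁/C₂) / (t₂ − t₁) = ln(1070/282) / (92.5 − 8.82)
  = 1.334 / 83.68 = 0.01594 h⁻¹

0.0159 h⁻¹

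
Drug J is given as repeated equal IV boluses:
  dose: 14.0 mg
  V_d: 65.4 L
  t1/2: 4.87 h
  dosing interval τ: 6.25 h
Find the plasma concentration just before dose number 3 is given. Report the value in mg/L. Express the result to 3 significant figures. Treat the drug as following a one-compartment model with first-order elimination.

0.124 mg/L

C₀ per dose = Dose / Vd = 14.0 / 65.4 = 0.2141 mg/L
k = ln2 / t½ = 0.693147 / 4.87 = 0.1423 h⁻¹
Fraction remaining after one interval: r = e^(−kτ) = e^(−0.1423 × 6.25) = 0.4109
Before dose 3, 2 doses have been given (aged 1τ, 2τ).
C_trough = C₀ × (r + r²) = 0.2141 × (0.4109 + 0.1688) = 0.1241 mg/L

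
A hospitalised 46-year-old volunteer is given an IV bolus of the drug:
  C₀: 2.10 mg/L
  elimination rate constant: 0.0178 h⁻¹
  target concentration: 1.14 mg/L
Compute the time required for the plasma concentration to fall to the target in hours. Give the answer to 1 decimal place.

t = ln(C₀ / C) / k = ln(2.100 / 1.14) / 0.01780
  = ln(1.842) / 0.01780 = 0.6109 / 0.01780 = 34.32 h

34.3 h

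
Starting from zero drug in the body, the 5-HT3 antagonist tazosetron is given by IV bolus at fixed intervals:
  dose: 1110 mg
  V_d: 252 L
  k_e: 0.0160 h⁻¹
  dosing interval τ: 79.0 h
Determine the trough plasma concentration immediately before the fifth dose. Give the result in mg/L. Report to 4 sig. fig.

1.723 mg/L

C₀ per dose = Dose / Vd = 1110 / 252 = 4.405 mg/L
Fraction remaining after one interval: r = e^(−kτ) = e^(−0.01600 × 79.0) = 0.2825
Before dose 5, 4 doses have been given (aged 1τ, 2τ, 3τ, 4τ).
C_trough = C₀ × (r + r² + … + r^4) = C₀ × r(1−r^4)/(1−r)
        = 4.405 × 0.2825 × (1 − 0.006369) / (1 − 0.2825) = 1.723 mg/L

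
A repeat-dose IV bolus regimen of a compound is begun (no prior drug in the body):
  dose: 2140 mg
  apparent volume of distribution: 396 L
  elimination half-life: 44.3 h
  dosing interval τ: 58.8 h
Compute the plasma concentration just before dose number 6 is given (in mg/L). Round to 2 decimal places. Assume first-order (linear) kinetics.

3.54 mg/L

C₀ per dose = Dose / Vd = 2140 / 396 = 5.404 mg/L
k = ln2 / t½ = 0.693147 / 44.3 = 0.01565 h⁻¹
Fraction remaining after one interval: r = e^(−kτ) = e^(−0.01565 × 58.8) = 0.3984
Before dose 6, 5 doses have been given (aged 1τ, 2τ, 3τ, 4τ, 5τ).
C_trough = C₀ × (r + r² + … + r^5) = C₀ × r(1−r^5)/(1−r)
        = 5.404 × 0.3984 × (1 − 0.01004) / (1 − 0.3984) = 3.543 mg/L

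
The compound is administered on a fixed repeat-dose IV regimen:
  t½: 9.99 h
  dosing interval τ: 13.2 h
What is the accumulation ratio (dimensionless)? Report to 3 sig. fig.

1.67

k = ln2 / t½ = 0.693147 / 9.99 = 0.06938 h⁻¹
e^(−kτ) = e^(−0.06938 × 13.2) = 0.4002
Accumulation ratio R = 1 / (1 − e^(−kτ)) = 1 / (1 − 0.4002) = 1.667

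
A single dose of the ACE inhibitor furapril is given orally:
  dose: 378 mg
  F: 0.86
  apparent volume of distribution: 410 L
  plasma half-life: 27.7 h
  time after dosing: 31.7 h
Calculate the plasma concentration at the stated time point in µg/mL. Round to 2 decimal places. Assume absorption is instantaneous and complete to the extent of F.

Amount reaching circulation = F × Dose = 0.86 × 378.0 = 325.1 mg
C₀ = F·Dose / Vd = 325.1 / 410 = 0.7929 mg/L
k = ln2 / t½ = 0.693147 / 27.7 = 0.02502 h⁻¹
C = C₀ · e^(−k·t) = 0.7929 × e^(−0.02502 × 31.7)
  = 0.7929 × 0.4524 = 0.3587 mg/L
(0.3587 mg/L = 0.3587 µg/mL)

0.36 µg/mL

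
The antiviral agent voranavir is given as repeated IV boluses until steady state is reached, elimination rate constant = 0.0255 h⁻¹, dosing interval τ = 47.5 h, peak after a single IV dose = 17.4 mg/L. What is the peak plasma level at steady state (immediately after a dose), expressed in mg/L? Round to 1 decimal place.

e^(−kτ) = e^(−0.02550 × 47.5) = 0.2978
Accumulation ratio R = 1 / (1 − e^(−kτ)) = 1 / (1 − 0.2978) = 1.424
Steady-state peak = C₀ × R = 17.4 × 1.424 = 24.78 mg/L

24.8 mg/L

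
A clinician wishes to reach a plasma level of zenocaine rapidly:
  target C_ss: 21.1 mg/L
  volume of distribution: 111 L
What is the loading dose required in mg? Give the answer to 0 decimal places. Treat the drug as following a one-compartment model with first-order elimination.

2342 mg

LD = Css × Vd = 21.1 × 111 = 2342 mg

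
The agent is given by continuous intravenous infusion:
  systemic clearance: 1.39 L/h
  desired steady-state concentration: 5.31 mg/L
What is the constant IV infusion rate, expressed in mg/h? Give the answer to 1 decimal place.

7.4 mg/h

At steady state, infusion rate R₀ = Css × CL = 5.31 × 1.390 = 7.381 mg/h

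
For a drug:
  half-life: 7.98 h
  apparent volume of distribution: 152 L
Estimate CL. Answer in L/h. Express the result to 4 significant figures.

13.20 L/h

k = ln2 / t½ = 0.693147 / 7.98 = 0.08686 h⁻¹
CL = k × Vd = 0.08686 × 152 = 13.20 L/h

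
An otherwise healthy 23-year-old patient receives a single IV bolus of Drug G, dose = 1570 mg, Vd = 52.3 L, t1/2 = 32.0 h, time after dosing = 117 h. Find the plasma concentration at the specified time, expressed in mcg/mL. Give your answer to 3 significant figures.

2.38 mcg/mL

C₀ = Dose / Vd = 1570 / 52.3 = 30.02 mg/L
k = ln2 / t½ = 0.693147 / 32.0 = 0.02166 h⁻¹
C = C₀ · e^(−k·t) = 30.02 × e^(−0.02166 × 117)
  = 30.02 × 0.07932 = 2.381 mg/L
(2.381 mg/L = 2.381 mcg/mL)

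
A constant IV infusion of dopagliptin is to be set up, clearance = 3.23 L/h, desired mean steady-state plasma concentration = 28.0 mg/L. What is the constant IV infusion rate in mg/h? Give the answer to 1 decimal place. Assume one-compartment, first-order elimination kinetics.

90.4 mg/h

At steady state, infusion rate R₀ = Css × CL = 28.0 × 3.230 = 90.44 mg/h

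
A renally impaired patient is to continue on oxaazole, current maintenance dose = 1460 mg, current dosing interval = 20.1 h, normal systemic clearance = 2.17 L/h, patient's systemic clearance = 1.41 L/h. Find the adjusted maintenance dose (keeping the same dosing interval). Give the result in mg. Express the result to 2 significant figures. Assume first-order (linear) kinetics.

950 mg

To keep the same average steady-state level, dosing rate must scale with clearance.
CL ratio = 1.41 / 2.17 = 0.6498
New dose (same interval) = 1460 × 0.6498 = 948.7 mg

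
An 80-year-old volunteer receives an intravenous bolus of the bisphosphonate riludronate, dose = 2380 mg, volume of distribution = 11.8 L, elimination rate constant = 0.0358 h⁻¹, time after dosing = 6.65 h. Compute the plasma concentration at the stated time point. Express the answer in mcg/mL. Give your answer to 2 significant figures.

C₀ = Dose / Vd = 2380 / 11.8 = 201.7 mg/L
C = C₀ · e^(−k·t) = 201.7 × e^(−0.03580 × 6.65)
  = 201.7 × 0.7881 = 159.0 mg/L
(159.0 mg/L = 159.0 mcg/mL)

160 mcg/mL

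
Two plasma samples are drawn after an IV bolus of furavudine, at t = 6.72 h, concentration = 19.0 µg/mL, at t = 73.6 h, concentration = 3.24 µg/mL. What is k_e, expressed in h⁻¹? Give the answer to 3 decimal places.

k = ln(C₁/C₂) / (t₂ − t₁) = ln(19.0/3.24) / (73.6 − 6.72)
  = 1.769 / 66.88 = 0.02645 h⁻¹

0.026 h⁻¹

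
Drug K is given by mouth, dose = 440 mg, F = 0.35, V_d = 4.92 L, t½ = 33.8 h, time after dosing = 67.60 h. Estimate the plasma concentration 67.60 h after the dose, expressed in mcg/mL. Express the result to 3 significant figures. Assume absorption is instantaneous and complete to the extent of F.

7.83 mcg/mL

Amount reaching circulation = F × Dose = 0.35 × 440.0 = 154.0 mg
C₀ = F·Dose / Vd = 154.0 / 4.92 = 31.30 mg/L
k = ln2 / t½ = 0.693147 / 33.8 = 0.02051 h⁻¹
t / t½ = 67.60 / 33.8 = 2 half-lives
C = C₀ × (1/2)^2 = 31.30 × 0.2500 = 7.825 mg/L
(7.825 mg/L = 7.825 mcg/mL)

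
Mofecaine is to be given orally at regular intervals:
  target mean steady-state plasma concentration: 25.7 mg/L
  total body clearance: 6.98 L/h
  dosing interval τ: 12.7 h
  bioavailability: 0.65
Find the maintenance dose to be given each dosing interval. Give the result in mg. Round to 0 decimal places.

3505 mg

At steady state, F × (Dose/τ) = Css × CL.
Dose = Css × CL × τ / F = 25.7 × 6.980 × 12.7 / 0.65 = 3505 mg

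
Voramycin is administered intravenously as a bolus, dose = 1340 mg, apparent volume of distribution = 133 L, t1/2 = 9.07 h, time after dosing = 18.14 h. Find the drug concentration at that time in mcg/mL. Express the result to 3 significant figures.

2.52 mcg/mL

C₀ = Dose / Vd = 1340 / 133 = 10.08 mg/L
k = ln2 / t½ = 0.693147 / 9.07 = 0.07642 h⁻¹
t / t½ = 18.14 / 9.07 = 2 half-lives
C = C₀ × (1/2)^2 = 10.08 × 0.2500 = 2.520 mg/L
(2.520 mg/L = 2.520 mcg/mL)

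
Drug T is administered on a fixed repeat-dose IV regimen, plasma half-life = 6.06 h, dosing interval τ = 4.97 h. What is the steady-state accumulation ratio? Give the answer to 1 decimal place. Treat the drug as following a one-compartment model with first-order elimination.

2.3

k = ln2 / t½ = 0.693147 / 6.06 = 0.1144 h⁻¹
e^(−kτ) = e^(−0.1144 × 4.97) = 0.5663
Accumulation ratio R = 1 / (1 − e^(−kτ)) = 1 / (1 − 0.5663) = 2.306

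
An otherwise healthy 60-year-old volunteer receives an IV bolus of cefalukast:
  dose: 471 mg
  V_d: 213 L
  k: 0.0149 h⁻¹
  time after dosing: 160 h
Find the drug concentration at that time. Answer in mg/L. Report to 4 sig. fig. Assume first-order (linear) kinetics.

C₀ = Dose / Vd = 471.0 / 213 = 2.211 mg/L
C = C₀ · e^(−k·t) = 2.211 × e^(−0.01490 × 160)
  = 2.211 × 0.09218 = 0.2038 mg/L

0.2038 mg/L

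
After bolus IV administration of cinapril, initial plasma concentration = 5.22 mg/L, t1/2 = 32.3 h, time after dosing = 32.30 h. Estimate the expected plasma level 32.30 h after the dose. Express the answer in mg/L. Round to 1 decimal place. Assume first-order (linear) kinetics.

2.6 mg/L

k = ln2 / t½ = 0.693147 / 32.3 = 0.02146 h⁻¹
t / t½ = 32.30 / 32.3 = 1 half-lives
C = C₀ × (1/2)^1 = 5.220 × 0.5000 = 2.610 mg/L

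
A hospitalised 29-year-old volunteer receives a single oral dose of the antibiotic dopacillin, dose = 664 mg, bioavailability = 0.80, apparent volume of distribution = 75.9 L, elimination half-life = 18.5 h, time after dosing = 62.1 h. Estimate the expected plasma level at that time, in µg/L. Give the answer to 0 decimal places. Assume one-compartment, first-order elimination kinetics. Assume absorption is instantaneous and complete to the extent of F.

Amount reaching circulation = F × Dose = 0.80 × 664.0 = 531.2 mg
C₀ = F·Dose / Vd = 531.2 / 75.9 = 6.999 mg/L
k = ln2 / t½ = 0.693147 / 18.5 = 0.03747 h⁻¹
C = C₀ · e^(−k·t) = 6.999 × e^(−0.03747 × 62.1)
  = 6.999 × 0.09760 = 0.6831 mg/L
Convert: 0.6831 mg/L × 1000 = 683.1 µg/L

683 µg/L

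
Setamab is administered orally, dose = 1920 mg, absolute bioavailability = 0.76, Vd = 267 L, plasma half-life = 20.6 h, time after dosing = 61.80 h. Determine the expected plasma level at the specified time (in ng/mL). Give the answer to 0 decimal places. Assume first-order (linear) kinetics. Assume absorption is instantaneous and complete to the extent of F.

683 ng/mL

Amount reaching circulation = F × Dose = 0.76 × 1920 = 1459 mg
C₀ = F·Dose / Vd = 1459 / 267 = 5.464 mg/L
k = ln2 / t½ = 0.693147 / 20.6 = 0.03365 h⁻¹
t / t½ = 61.80 / 20.6 = 3 half-lives
C = C₀ × (1/2)^3 = 5.464 × 0.1250 = 0.6830 mg/L
Convert: 0.6830 mg/L × 1000 = 683.0 ng/mL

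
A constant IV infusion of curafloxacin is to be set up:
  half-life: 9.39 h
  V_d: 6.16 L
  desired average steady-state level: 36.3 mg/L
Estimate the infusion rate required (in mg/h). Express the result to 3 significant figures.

16.5 mg/h

k = ln2 / t½ = 0.693147 / 9.39 = 0.07382 h⁻¹
CL = k × Vd = 0.07382 × 6.16 = 0.4547 L/h
At steady state, infusion rate R₀ = Css × CL = 36.3 × 0.4547 = 16.51 mg/h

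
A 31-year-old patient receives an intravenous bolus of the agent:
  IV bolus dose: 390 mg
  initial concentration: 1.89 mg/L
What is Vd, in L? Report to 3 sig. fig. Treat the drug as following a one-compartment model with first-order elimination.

206 L

Vd = Dose / C₀ = 390.0 / 1.89 = 206.3 L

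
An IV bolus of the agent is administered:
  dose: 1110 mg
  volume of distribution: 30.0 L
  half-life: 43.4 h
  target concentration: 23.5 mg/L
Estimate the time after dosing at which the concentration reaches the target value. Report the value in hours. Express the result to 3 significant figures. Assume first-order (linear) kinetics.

28.4 h

C₀ = Dose / Vd = 1110 / 30.0 = 37.00 mg/L
k = ln2 / t½ = 0.693147 / 43.4 = 0.01597 h⁻¹
t = ln(C₀ / C) / k = ln(37.00 / 23.5) / 0.01597
  = ln(1.574) / 0.01597 = 0.4536 / 0.01597 = 28.40 h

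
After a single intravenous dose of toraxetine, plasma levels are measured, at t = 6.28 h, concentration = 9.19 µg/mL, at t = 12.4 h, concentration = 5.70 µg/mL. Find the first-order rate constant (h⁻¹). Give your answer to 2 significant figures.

k = ln(C₁/C₂) / (t₂ − t₁) = ln(9.19/5.70) / (12.4 − 6.28)
  = 0.4776 / 6.120 = 0.07804 h⁻¹

0.078 h⁻¹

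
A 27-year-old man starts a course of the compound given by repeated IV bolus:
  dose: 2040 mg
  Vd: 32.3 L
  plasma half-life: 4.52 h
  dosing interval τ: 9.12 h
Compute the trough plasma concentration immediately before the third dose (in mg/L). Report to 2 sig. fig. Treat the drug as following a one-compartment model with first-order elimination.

C₀ per dose = Dose / Vd = 2040 / 32.3 = 63.16 mg/L
k = ln2 / t½ = 0.693147 / 4.52 = 0.1534 h⁻¹
Fraction remaining after one interval: r = e^(−kτ) = e^(−0.1534 × 9.12) = 0.2468
Before dose 3, 2 doses have been given (aged 1τ, 2τ).
C_trough = C₀ × (r + r²) = 63.16 × (0.2468 + 0.06091) = 19.43 mg/L

19 mg/L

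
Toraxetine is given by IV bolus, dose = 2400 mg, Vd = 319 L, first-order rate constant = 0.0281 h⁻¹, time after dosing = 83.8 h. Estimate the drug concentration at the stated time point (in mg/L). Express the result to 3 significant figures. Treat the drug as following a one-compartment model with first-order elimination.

C₀ = Dose / Vd = 2400 / 319 = 7.524 mg/L
C = C₀ · e^(−k·t) = 7.524 × e^(−0.02810 × 83.8)
  = 7.524 × 0.09491 = 0.7141 mg/L

0.714 mg/L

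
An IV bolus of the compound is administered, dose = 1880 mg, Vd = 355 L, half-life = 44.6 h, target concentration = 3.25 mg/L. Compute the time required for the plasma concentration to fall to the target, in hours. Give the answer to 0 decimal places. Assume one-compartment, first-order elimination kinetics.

31 h

C₀ = Dose / Vd = 1880 / 355 = 5.296 mg/L
k = ln2 / t½ = 0.693147 / 44.6 = 0.01554 h⁻¹
t = ln(C₀ / C) / k = ln(5.296 / 3.25) / 0.01554
  = ln(1.630) / 0.01554 = 0.4886 / 0.01554 = 31.44 h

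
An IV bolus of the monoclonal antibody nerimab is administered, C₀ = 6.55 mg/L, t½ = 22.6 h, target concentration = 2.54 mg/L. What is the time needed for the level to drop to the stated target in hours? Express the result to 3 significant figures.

30.9 h

k = ln2 / t½ = 0.693147 / 22.6 = 0.03067 h⁻¹
t = ln(C₀ / C) / k = ln(6.550 / 2.54) / 0.03067
  = ln(2.579) / 0.03067 = 0.9474 / 0.03067 = 30.89 h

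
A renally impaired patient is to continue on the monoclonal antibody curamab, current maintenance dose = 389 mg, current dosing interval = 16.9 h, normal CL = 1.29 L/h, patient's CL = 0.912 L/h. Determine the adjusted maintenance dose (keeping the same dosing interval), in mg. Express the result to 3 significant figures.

275 mg

To keep the same average steady-state level, dosing rate must scale with clearance.
CL ratio = 0.912 / 1.29 = 0.7070
New dose (same interval) = 389 × 0.7070 = 275.0 mg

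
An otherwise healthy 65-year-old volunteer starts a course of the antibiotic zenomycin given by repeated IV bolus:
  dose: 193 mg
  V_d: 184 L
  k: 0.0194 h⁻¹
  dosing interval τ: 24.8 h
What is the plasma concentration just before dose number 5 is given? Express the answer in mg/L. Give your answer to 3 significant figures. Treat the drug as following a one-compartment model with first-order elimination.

C₀ per dose = Dose / Vd = 193 / 184 = 1.049 mg/L
Fraction remaining after one interval: r = e^(−kτ) = e^(−0.01940 × 24.8) = 0.6181
Before dose 5, 4 doses have been given (aged 1τ, 2τ, 3τ, 4τ).
C_trough = C₀ × (r + r² + … + r^4) = C₀ × r(1−r^4)/(1−r)
        = 1.049 × 0.6181 × (1 − 0.1460) / (1 − 0.6181) = 1.450 mg/L

1.45 mg/L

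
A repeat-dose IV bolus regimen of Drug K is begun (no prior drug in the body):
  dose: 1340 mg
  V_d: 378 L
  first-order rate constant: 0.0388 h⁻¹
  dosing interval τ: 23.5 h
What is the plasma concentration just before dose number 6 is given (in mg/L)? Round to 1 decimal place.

C₀ per dose = Dose / Vd = 1340 / 378 = 3.545 mg/L
Fraction remaining after one interval: r = e^(−kτ) = e^(−0.03880 × 23.5) = 0.4018
Before dose 6, 5 doses have been given (aged 1τ, 2τ, 3τ, 4τ, 5τ).
C_trough = C₀ × (r + r² + … + r^5) = C₀ × r(1−r^5)/(1−r)
        = 3.545 × 0.4018 × (1 − 0.01047) / (1 − 0.4018) = 2.356 mg/L

2.4 mg/L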